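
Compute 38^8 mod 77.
37

Use repeated squaring. Binary(8) = 1000. Walk through the bits of the exponent 8 left-to-right: at each bit after the leading one, square the running value, then multiply by 38 if the bit is 1 (always reducing mod 77):
  bit 1 = 1 (leading): start with 38.
  bit 2 = 0: square 38^2 = 1444 ≡ 58 (mod 77).
  bit 3 = 0: square 58^2 = 3364 ≡ 53 (mod 77).
  bit 4 = 0: square 53^2 = 2809 ≡ 37 (mod 77).
Final value: 38^8 ≡ 37 (mod 77).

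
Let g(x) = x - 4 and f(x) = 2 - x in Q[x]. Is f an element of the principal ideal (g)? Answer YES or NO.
In Q[x] the ideal (g) consists of all multiples of g, so f ∈ (g) iff g | f, i.e. iff the remainder of f on division by g is 0. Divide f by g (g is monic, so eliminate the leading term of the running remainder at each step):
  leading term -x: subtract (-1)·g(x) = 4 - x, leaving -2
The remainder r(x) = -2 ≠ 0 (and deg r < deg g), so g ∤ f, i.e. f ∉ (g).

Final answer: NO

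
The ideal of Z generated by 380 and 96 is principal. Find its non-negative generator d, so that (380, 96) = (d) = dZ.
(380, 96) = (4); d = 4

In the PID Z, (a, b) is generated by gcd(a, b). Compute gcd(380, 96) with the extended Euclidean algorithm, tracking rows (r, s, t) with s·380 + t·96 = r:
  row A: (380, 1, 0)   [1·380 + 0·96 = 380]
  row B: (96, 0, 1)   [0·380 + 1·96 = 96]
  380 = 3·96 + 92   → row C = row A − 3·row B = (92, 1, −3)   [check: 1·380 − 3·96 = 92]
  96 = 1·92 + 4   → row D = row B − 1·row C = (4, −1, 4)   [check: −1·380 + 4·96 = 4]
  92 = 23·4 + 0   → remainder 0, stop. gcd = 4 (last nonzero row D).
So gcd(380, 96) = 4, with Bézout identity −1·380 + 4·96 = 4. Containment (⊇): the Bézout identity exhibits 4 as an element of (380, 96), giving (4) ⊆ (380, 96). Containment (⊆): since 4 | 380 and 4 | 96 (380 = 4·95, 96 = 4·24), every Z-linear combination of 380 and 96 is divisible by 4, so (380, 96) ⊆ (4). Therefore (380, 96) = (4), d = 4.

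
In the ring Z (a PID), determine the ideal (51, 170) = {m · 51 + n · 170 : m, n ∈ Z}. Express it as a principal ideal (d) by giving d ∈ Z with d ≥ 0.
In the PID Z, (a, b) is generated by gcd(a, b). Compute gcd(170, 51) with the extended Euclidean algorithm, tracking rows (r, s, t) with s·170 + t·51 = r:
  row A: (170, 1, 0)   [1·170 + 0·51 = 170]
  row B: (51, 0, 1)   [0·170 + 1·51 = 51]
  170 = 3·51 + 17   → row C = row A − 3·row B = (17, 1, −3)   [check: 1·170 − 3·51 = 17]
  51 = 3·17 + 0   → remainder 0, stop. gcd = 17 (last nonzero row C).
So gcd(51, 170) = 17, with Bézout identity 1·170 − 3·51 = 17. Containment (⊇): the Bézout identity exhibits 17 as an element of (51, 170), giving (17) ⊆ (51, 170). Containment (⊆): since 17 | 51 and 17 | 170 (51 = 17·3, 170 = 17·10), every Z-linear combination of 51 and 170 is divisible by 17, so (51, 170) ⊆ (17). Therefore (51, 170) = (17), d = 17.

Final answer: (51, 170) = (17); d = 17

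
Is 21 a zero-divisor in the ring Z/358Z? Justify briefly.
NO

gcd(21, 358) = 1, so 21 is a unit in Z/358Z (it has a multiplicative inverse). A unit cannot be a zero-divisor: if 21·b ≡ 0 then multiplying both sides by 21^(−1) gives b ≡ 0. So 21 is not a zero-divisor.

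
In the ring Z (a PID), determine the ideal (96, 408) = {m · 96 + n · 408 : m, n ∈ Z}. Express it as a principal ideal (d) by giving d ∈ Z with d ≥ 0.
In the PID Z, (a, b) is generated by gcd(a, b). Compute gcd(408, 96) with the extended Euclidean algorithm, tracking rows (r, s, t) with s·408 + t·96 = r:
  row A: (408, 1, 0)   [1·408 + 0·96 = 408]
  row B: (96, 0, 1)   [0·408 + 1·96 = 96]
  408 = 4·96 + 24   → row C = row A − 4·row B = (24, 1, −4)   [check: 1·408 − 4·96 = 24]
  96 = 4·24 + 0   → remainder 0, stop. gcd = 24 (last nonzero row C).
So gcd(96, 408) = 24, with Bézout identity 1·408 − 4·96 = 24. Containment (⊇): the Bézout identity exhibits 24 as an element of (96, 408), giving (24) ⊆ (96, 408). Containment (⊆): since 24 | 96 and 24 | 408 (96 = 24·4, 408 = 24·17), every Z-linear combination of 96 and 408 is divisible by 24, so (96, 408) ⊆ (24). Therefore (96, 408) = (24), d = 24.

Final answer: (96, 408) = (24); d = 24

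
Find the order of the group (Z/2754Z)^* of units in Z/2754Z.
(Z/2754Z)^* consists of the classes a with gcd(a, 2754) = 1, so its order is φ(2754). φ is multiplicative, with φ(p^e) = p^e − p^(e−1). Factorise 2754 = 2 · 3^4 · 17. Then
  φ(2754) = (2 − 1) · (3^4 − 3^3) · (17 − 1) = 1 · 54 · 16 = 864.
Thus |(Z/2754Z)^*| = 864.

Final answer: |(Z/2754Z)^*| = 864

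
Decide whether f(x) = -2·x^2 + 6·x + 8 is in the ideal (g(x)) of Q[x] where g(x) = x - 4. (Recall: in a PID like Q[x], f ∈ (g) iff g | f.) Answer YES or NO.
In Q[x] the ideal (g) consists of all multiples of g, so f ∈ (g) iff g | f, i.e. iff the remainder of f on division by g is 0. Divide f by g (g is monic, so eliminate the leading term of the running remainder at each step):
  leading term -2·x^2: subtract (-2·x)·g(x) = -2·x^2 + 8·x, leaving 8 - 2·x
  leading term -2·x: subtract (-2)·g(x) = 8 - 2·x, leaving 0
The remainder is 0, so f(x) = g(x) · h(x) with h(x) = -2·x - 2. Hence g | f, i.e. f ∈ (g).

Final answer: YES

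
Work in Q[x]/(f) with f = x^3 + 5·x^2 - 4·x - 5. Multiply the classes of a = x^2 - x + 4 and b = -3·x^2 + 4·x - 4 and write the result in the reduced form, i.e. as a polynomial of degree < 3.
First multiply in Q[x] without reducing: a · b = -3·x^4 + 7·x^3 - 20·x^2 + 20·x - 16. Now divide by f(x) = x^3 + 5·x^2 - 4·x - 5, eliminating the leading term at each step:
  leading term -3·x^4: subtract (-3·x)·f(x) = -3·x^4 - 15·x^3 + 12·x^2 + 15·x, leaving 22·x^3 - 32·x^2 + 5·x - 16
  leading term 22·x^3: subtract (22)·f(x) = 22·x^3 + 110·x^2 - 88·x - 110, leaving -142·x^2 + 93·x + 94
The degree is now < 3, so this is the remainder. Hence a · b ≡ -142·x^2 + 93·x + 94 in Q[x]/(f).

Final answer: a · b ≡ -142·x^2 + 93·x + 94 (mod f(x))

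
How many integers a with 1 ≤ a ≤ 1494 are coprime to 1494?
492

The number of a ∈ {1, ..., 1494} with gcd(a, 1494) = 1 is by definition Euler's totient φ(1494). φ is multiplicative, with φ(p^e) = p^e − p^(e−1). Factorise 1494 = 2 · 3^2 · 83. Then
  φ(1494) = (2 − 1) · (3^2 − 3^1) · (83 − 1) = 1 · 6 · 82 = 492.
So there are 492 such integers.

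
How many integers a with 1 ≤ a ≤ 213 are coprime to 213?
The number of a ∈ {1, ..., 213} with gcd(a, 213) = 1 is by definition Euler's totient φ(213). φ is multiplicative, with φ(p^e) = p^e − p^(e−1). Factorise 213 = 3 · 71. Then
  φ(213) = (3 − 1) · (71 − 1) = 2 · 70 = 140.
So there are 140 such integers.

Final answer: 140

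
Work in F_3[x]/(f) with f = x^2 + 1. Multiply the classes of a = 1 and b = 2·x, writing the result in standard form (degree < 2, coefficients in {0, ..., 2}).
a · b ≡ 2·x (mod f(x))

Multiply as integer polynomials: a · b = 2·x. Reducing coefficients mod 3: a · b ≡ 2·x. This already has degree < 2, so no reduction by f is needed. Hence a · b ≡ 2·x in F_3[x]/(f).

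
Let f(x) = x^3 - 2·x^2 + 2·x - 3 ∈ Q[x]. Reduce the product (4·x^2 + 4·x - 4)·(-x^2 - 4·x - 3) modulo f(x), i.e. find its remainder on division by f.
First multiply in Q[x] without reducing: a · b = -4·x^4 - 20·x^3 - 24·x^2 + 4·x + 12. Now divide by f(x) = x^3 - 2·x^2 + 2·x - 3, eliminating the leading term at each step:
  leading term -4·x^4: subtract (-4·x)·f(x) = -4·x^4 + 8·x^3 - 8·x^2 + 12·x, leaving -28·x^3 - 16·x^2 - 8·x + 12
  leading term -28·x^3: subtract (-28)·f(x) = -28·x^3 + 56·x^2 - 56·x + 84, leaving -72·x^2 + 48·x - 72
The degree is now < 3, so this is the remainder. Hence a · b ≡ -72·x^2 + 48·x - 72 in Q[x]/(f).

Final answer: a · b ≡ -72·x^2 + 48·x - 72 (mod f(x))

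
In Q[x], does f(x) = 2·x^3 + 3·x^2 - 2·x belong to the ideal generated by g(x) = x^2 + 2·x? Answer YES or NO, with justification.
YES

In Q[x] the ideal (g) consists of all multiples of g, so f ∈ (g) iff g | f, i.e. iff the remainder of f on division by g is 0. Divide f by g (g is monic, so eliminate the leading term of the running remainder at each step):
  leading term 2·x^3: subtract (2·x)·g(x) = 2·x^3 + 4·x^2, leaving -x^2 - 2·x
  leading term -x^2: subtract (-1)·g(x) = -x^2 - 2·x, leaving 0
The remainder is 0, so f(x) = g(x) · h(x) with h(x) = 2·x - 1. Hence g | f, i.e. f ∈ (g).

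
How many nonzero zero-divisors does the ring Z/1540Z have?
In Z/1540Z each nonzero element is either a unit (gcd with 1540 is 1) or a zero-divisor (gcd > 1). The number of units is φ(1540): factorise 1540 = 2^2 · 5 · 7 · 11, so φ(1540) = (2^2 − 2^1) · (5 − 1) · (7 − 1) · (11 − 1) = 2 · 4 · 6 · 10 = 480. The nonzero elements number 1540 − 1 = 1539. Hence the nonzero zero-divisors number 1539 − 480 = 1059.

Final answer: Z/1540Z has 1059 nonzero zero-divisors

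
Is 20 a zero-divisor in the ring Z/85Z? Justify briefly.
YES

gcd(20, 85) = 5 > 1, so 20 is not a unit in Z/85Z. In Z/nZ every nonzero non-unit is a zero-divisor: explicitly, take b = 85/gcd = 17 ≠ 0 (mod 85); then 20·17 = 340 = 4·85, i.e. 20·17 ≡ 0 (mod 85). So 20 is a zero-divisor.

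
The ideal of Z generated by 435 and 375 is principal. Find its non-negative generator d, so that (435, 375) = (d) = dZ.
(435, 375) = (15); d = 15

In the PID Z, (a, b) is generated by gcd(a, b). Compute gcd(435, 375) with the extended Euclidean algorithm, tracking rows (r, s, t) with s·435 + t·375 = r:
  row A: (435, 1, 0)   [1·435 + 0·375 = 435]
  row B: (375, 0, 1)   [0·435 + 1·375 = 375]
  435 = 1·375 + 60   → row C = row A − 1·row B = (60, 1, −1)   [check: 1·435 − 1·375 = 60]
  375 = 6·60 + 15   → row D = row B − 6·row C = (15, −6, 7)   [check: −6·435 + 7·375 = 15]
  60 = 4·15 + 0   → remainder 0, stop. gcd = 15 (last nonzero row D).
So gcd(435, 375) = 15, with Bézout identity −6·435 + 7·375 = 15. Containment (⊇): the Bézout identity exhibits 15 as an element of (435, 375), giving (15) ⊆ (435, 375). Containment (⊆): since 15 | 435 and 15 | 375 (435 = 15·29, 375 = 15·25), every Z-linear combination of 435 and 375 is divisible by 15, so (435, 375) ⊆ (15). Therefore (435, 375) = (15), d = 15.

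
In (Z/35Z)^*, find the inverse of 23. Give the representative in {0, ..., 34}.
Apply the extended Euclidean algorithm to (35, 23), tracking rows (r, s, t) with s·35 + t·23 = r. Each division r_prev = q·r_cur + r_new produces the new row as (previous row) − q·(current row):
  row A: (35, 1, 0)   [1·35 + 0·23 = 35]
  row B: (23, 0, 1)   [0·35 + 1·23 = 23]
  35 = 1·23 + 12   → row C = row A − 1·row B = (12, 1, −1)   [check: 1·35 − 1·23 = 12]
  23 = 1·12 + 11   → row D = row B − 1·row C = (11, −1, 2)   [check: −1·35 + 2·23 = 11]
  12 = 1·11 + 1   → row E = row C − 1·row D = (1, 2, −3)   [check: 2·35 − 3·23 = 1]
  11 = 11·1 + 0   → remainder 0, stop. gcd = 1 (last nonzero row E).
The gcd is 1, so 23 is invertible mod 35. The last nonzero row gives 2·35 − 3·23 = 1, so t = −3. So 23^(−1) ≡ −3 ≡ 32 (mod 35). Verify: 23 · 32 = 736 ≡ 1 (mod 35). ✓

Final answer: 23^(−1) ≡ 32 (mod 35)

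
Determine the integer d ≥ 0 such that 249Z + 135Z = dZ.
In the PID Z, (a, b) is generated by gcd(a, b). Compute gcd(249, 135) with the extended Euclidean algorithm, tracking rows (r, s, t) with s·249 + t·135 = r:
  row A: (249, 1, 0)   [1·249 + 0·135 = 249]
  row B: (135, 0, 1)   [0·249 + 1·135 = 135]
  249 = 1·135 + 114   → row C = row A − 1·row B = (114, 1, −1)   [check: 1·249 − 1·135 = 114]
  135 = 1·114 + 21   → row D = row B − 1·row C = (21, −1, 2)   [check: −1·249 + 2·135 = 21]
  114 = 5·21 + 9   → row E = row C − 5·row D = (9, 6, −11)   [check: 6·249 − 11·135 = 9]
  21 = 2·9 + 3   → row F = row D − 2·row E = (3, −13, 24)   [check: −13·249 + 24·135 = 3]
  9 = 3·3 + 0   → remainder 0, stop. gcd = 3 (last nonzero row F).
So gcd(249, 135) = 3, with Bézout identity −13·249 + 24·135 = 3. Containment (⊇): the Bézout identity exhibits 3 as an element of (249, 135), giving (3) ⊆ (249, 135). Containment (⊆): since 3 | 249 and 3 | 135 (249 = 3·83, 135 = 3·45), every Z-linear combination of 249 and 135 is divisible by 3, so (249, 135) ⊆ (3). Therefore (249, 135) = (3), d = 3.

Final answer: (249, 135) = (3); d = 3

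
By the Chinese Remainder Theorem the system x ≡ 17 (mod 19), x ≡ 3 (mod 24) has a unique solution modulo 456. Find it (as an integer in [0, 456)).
x ≡ 435 (mod 456); the representative in [0, 456) is 435

The moduli 19, 24 are pairwise coprime, so by the CRT there is a unique solution mod 19·24 = 456.
Solve by successive substitution. Start with x ≡ 17 (mod 19).
  Combine with x ≡ 3 (mod 24): write x = 17 + 19·t and require 17 + 19·t ≡ 3 (mod 24), i.e. 19·t ≡ 3 − 17 ≡ 10 (mod 24). Since 19^(−1) ≡ 19 (mod 24), t ≡ 19·10 ≡ 22 (mod 24). So x ≡ 17 + 19·22 = 435 (mod 456).
Unique solution in [0, 456): x = 435.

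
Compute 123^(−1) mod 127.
Apply the extended Euclidean algorithm to (127, 123), tracking rows (r, s, t) with s·127 + t·123 = r. Each division r_prev = q·r_cur + r_new produces the new row as (previous row) − q·(current row):
  row A: (127, 1, 0)   [1·127 + 0·123 = 127]
  row B: (123, 0, 1)   [0·127 + 1·123 = 123]
  127 = 1·123 + 4   → row C = row A − 1·row B = (4, 1, −1)   [check: 1·127 − 1·123 = 4]
  123 = 30·4 + 3   → row D = row B − 30·row C = (3, −30, 31)   [check: −30·127 + 31·123 = 3]
  4 = 1·3 + 1   → row E = row C − 1·row D = (1, 31, −32)   [check: 31·127 − 32·123 = 1]
  3 = 3·1 + 0   → remainder 0, stop. gcd = 1 (last nonzero row E).
The gcd is 1, so 123 is invertible mod 127. The last nonzero row gives 31·127 − 32·123 = 1, so t = −32. So 123^(−1) ≡ −32 ≡ 95 (mod 127). Verify: 123 · 95 = 11685 ≡ 1 (mod 127). ✓

Final answer: 123^(−1) ≡ 95 (mod 127)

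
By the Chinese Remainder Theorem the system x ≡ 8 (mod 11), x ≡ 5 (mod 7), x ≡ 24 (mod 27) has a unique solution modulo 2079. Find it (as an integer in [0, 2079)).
The moduli 11, 7, 27 are pairwise coprime, so by the CRT there is a unique solution mod 11·7·27 = 2079.
Solve by successive substitution. Start with x ≡ 8 (mod 11).
  Combine with x ≡ 5 (mod 7): write x = 8 + 11·t and require 8 + 11·t ≡ 5 (mod 7), i.e. 11·t ≡ 5 − 8 ≡ 4 (mod 7). Since 11^(−1) ≡ 2 (mod 7) (11 ≡ 4 (mod 7)), t ≡ 2·4 ≡ 1 (mod 7). So x ≡ 8 + 11·1 = 19 (mod 77).
  Combine with x ≡ 24 (mod 27): write x = 19 + 77·t and require 19 + 77·t ≡ 24 (mod 27), i.e. 77·t ≡ 24 − 19 ≡ 5 (mod 27). Since 77^(−1) ≡ 20 (mod 27) (77 ≡ 23 (mod 27)), t ≡ 20·5 ≡ 19 (mod 27). So x ≡ 19 + 77·19 = 1482 (mod 2079).
Unique solution in [0, 2079): x = 1482.

Final answer: x ≡ 1482 (mod 2079); the representative in [0, 2079) is 1482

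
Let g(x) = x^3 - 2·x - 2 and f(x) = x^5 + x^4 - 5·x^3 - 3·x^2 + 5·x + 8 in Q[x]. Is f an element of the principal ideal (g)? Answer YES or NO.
NO

In Q[x] the ideal (g) consists of all multiples of g, so f ∈ (g) iff g | f, i.e. iff the remainder of f on division by g is 0. Divide f by g (g is monic, so eliminate the leading term of the running remainder at each step):
  leading term x^5: subtract (x^2)·g(x) = x^5 - 2·x^3 - 2·x^2, leaving x^4 - 3·x^3 - x^2 + 5·x + 8
  leading term x^4: subtract (x)·g(x) = x^4 - 2·x^2 - 2·x, leaving -3·x^3 + x^2 + 7·x + 8
  leading term -3·x^3: subtract (-3)·g(x) = -3·x^3 + 6·x + 6, leaving x^2 + x + 2
The remainder r(x) = x^2 + x + 2 ≠ 0 (and deg r < deg g), so g ∤ f, i.e. f ∉ (g).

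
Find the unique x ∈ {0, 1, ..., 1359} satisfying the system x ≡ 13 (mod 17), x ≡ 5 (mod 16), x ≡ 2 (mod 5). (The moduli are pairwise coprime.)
The moduli 17, 16, 5 are pairwise coprime, so by the CRT there is a unique solution mod 17·16·5 = 1360.
Solve by successive substitution. Start with x ≡ 13 (mod 17).
  Combine with x ≡ 5 (mod 16): write x = 13 + 17·t and require 13 + 17·t ≡ 5 (mod 16), i.e. 17·t ≡ 5 − 13 ≡ 8 (mod 16). Since 17^(−1) ≡ 1 (mod 16) (17 ≡ 1 (mod 16)), t ≡ 1·8 ≡ 8 (mod 16). So x ≡ 13 + 17·8 = 149 (mod 272).
  Combine with x ≡ 2 (mod 5): write x = 149 + 272·t and require 149 + 272·t ≡ 2 (mod 5), i.e. 272·t ≡ 2 − 149 ≡ 3 (mod 5). Since 272^(−1) ≡ 3 (mod 5) (272 ≡ 2 (mod 5)), t ≡ 3·3 ≡ 4 (mod 5). So x ≡ 149 + 272·4 = 1237 (mod 1360).
Unique solution in [0, 1360): x = 1237.

Final answer: x ≡ 1237 (mod 1360); the representative in [0, 1360) is 1237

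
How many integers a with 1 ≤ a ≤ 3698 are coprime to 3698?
1806

The number of a ∈ {1, ..., 3698} with gcd(a, 3698) = 1 is by definition Euler's totient φ(3698). φ is multiplicative, with φ(p^e) = p^e − p^(e−1). Factorise 3698 = 2 · 43^2. Then
  φ(3698) = (2 − 1) · (43^2 − 43^1) = 1 · 1806 = 1806.
So there are 1806 such integers.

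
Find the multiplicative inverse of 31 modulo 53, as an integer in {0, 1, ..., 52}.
31^(−1) ≡ 12 (mod 53)

Apply the extended Euclidean algorithm to (53, 31), tracking rows (r, s, t) with s·53 + t·31 = r. Each division r_prev = q·r_cur + r_new produces the new row as (previous row) − q·(current row):
  row A: (53, 1, 0)   [1·53 + 0·31 = 53]
  row B: (31, 0, 1)   [0·53 + 1·31 = 31]
  53 = 1·31 + 22   → row C = row A − 1·row B = (22, 1, −1)   [check: 1·53 − 1·31 = 22]
  31 = 1·22 + 9   → row D = row B − 1·row C = (9, −1, 2)   [check: −1·53 + 2·31 = 9]
  22 = 2·9 + 4   → row E = row C − 2·row D = (4, 3, −5)   [check: 3·53 − 5·31 = 4]
  9 = 2·4 + 1   → row F = row D − 2·row E = (1, −7, 12)   [check: −7·53 + 12·31 = 1]
  4 = 4·1 + 0   → remainder 0, stop. gcd = 1 (last nonzero row F).
The gcd is 1, so 31 is invertible mod 53. The last nonzero row gives −7·53 + 12·31 = 1, so t = 12. So 31^(−1) ≡ 12 (mod 53). Verify: 31 · 12 = 372 ≡ 1 (mod 53). ✓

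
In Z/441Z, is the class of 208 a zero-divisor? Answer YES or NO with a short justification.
gcd(208, 441) = 1, so 208 is a unit in Z/441Z (it has a multiplicative inverse). A unit cannot be a zero-divisor: if 208·b ≡ 0 then multiplying both sides by 208^(−1) gives b ≡ 0. So 208 is not a zero-divisor.

Final answer: NO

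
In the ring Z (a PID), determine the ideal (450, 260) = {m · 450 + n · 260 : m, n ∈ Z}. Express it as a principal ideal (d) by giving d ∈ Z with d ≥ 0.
In the PID Z, (a, b) is generated by gcd(a, b). Compute gcd(450, 260) with the extended Euclidean algorithm, tracking rows (r, s, t) with s·450 + t·260 = r:
  row A: (450, 1, 0)   [1·450 + 0·260 = 450]
  row B: (260, 0, 1)   [0·450 + 1·260 = 260]
  450 = 1·260 + 190   → row C = row A − 1·row B = (190, 1, −1)   [check: 1·450 − 1·260 = 190]
  260 = 1·190 + 70   → row D = row B − 1·row C = (70, −1, 2)   [check: −1·450 + 2·260 = 70]
  190 = 2·70 + 50   → row E = row C − 2·row D = (50, 3, −5)   [check: 3·450 − 5·260 = 50]
  70 = 1·50 + 20   → row F = row D − 1·row E = (20, −4, 7)   [check: −4·450 + 7·260 = 20]
  50 = 2·20 + 10   → row G = row E − 2·row F = (10, 11, −19)   [check: 11·450 − 19·260 = 10]
  20 = 2·10 + 0   → remainder 0, stop. gcd = 10 (last nonzero row G).
So gcd(450, 260) = 10, with Bézout identity 11·450 − 19·260 = 10. Containment (⊇): the Bézout identity exhibits 10 as an element of (450, 260), giving (10) ⊆ (450, 260). Containment (⊆): since 10 | 450 and 10 | 260 (450 = 10·45, 260 = 10·26), every Z-linear combination of 450 and 260 is divisible by 10, so (450, 260) ⊆ (10). Therefore (450, 260) = (10), d = 10.

Final answer: (450, 260) = (10); d = 10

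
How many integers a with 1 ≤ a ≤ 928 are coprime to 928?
The number of a ∈ {1, ..., 928} with gcd(a, 928) = 1 is by definition Euler's totient φ(928). φ is multiplicative, with φ(p^e) = p^e − p^(e−1). Factorise 928 = 2^5 · 29. Then
  φ(928) = (2^5 − 2^4) · (29 − 1) = 16 · 28 = 448.
So there are 448 such integers.

Final answer: 448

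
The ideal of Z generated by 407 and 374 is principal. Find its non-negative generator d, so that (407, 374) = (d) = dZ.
In the PID Z, (a, b) is generated by gcd(a, b). Compute gcd(407, 374) with the extended Euclidean algorithm, tracking rows (r, s, t) with s·407 + t·374 = r:
  row A: (407, 1, 0)   [1·407 + 0·374 = 407]
  row B: (374, 0, 1)   [0·407 + 1·374 = 374]
  407 = 1·374 + 33   → row C = row A − 1·row B = (33, 1, −1)   [check: 1·407 − 1·374 = 33]
  374 = 11·33 + 11   → row D = row B − 11·row C = (11, −11, 12)   [check: −11·407 + 12·374 = 11]
  33 = 3·11 + 0   → remainder 0, stop. gcd = 11 (last nonzero row D).
So gcd(407, 374) = 11, with Bézout identity −11·407 + 12·374 = 11. Containment (⊇): the Bézout identity exhibits 11 as an element of (407, 374), giving (11) ⊆ (407, 374). Containment (⊆): since 11 | 407 and 11 | 374 (407 = 11·37, 374 = 11·34), every Z-linear combination of 407 and 374 is divisible by 11, so (407, 374) ⊆ (11). Therefore (407, 374) = (11), d = 11.

Final answer: (407, 374) = (11); d = 11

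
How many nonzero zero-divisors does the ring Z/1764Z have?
In Z/1764Z each nonzero element is either a unit (gcd with 1764 is 1) or a zero-divisor (gcd > 1). The number of units is φ(1764): factorise 1764 = 2^2 · 3^2 · 7^2, so φ(1764) = (2^2 − 2^1) · (3^2 − 3^1) · (7^2 − 7^1) = 2 · 6 · 42 = 504. The nonzero elements number 1764 − 1 = 1763. Hence the nonzero zero-divisors number 1763 − 504 = 1259.

Final answer: Z/1764Z has 1259 nonzero zero-divisors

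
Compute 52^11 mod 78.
52

Use repeated squaring. Binary(11) = 1011. Walk through the bits of the exponent 11 left-to-right: at each bit after the leading one, square the running value, then multiply by 52 if the bit is 1 (always reducing mod 78):
  bit 1 = 1 (leading): start with 52.
  bit 2 = 0: square 52^2 = 2704 ≡ 52 (mod 78).
  bit 3 = 1: square 52^2 = 2704 ≡ 52; bit is 1, so multiply 52·52 = 2704 ≡ 52 (mod 78).
  bit 4 = 1: square 52^2 = 2704 ≡ 52; bit is 1, so multiply 52·52 = 2704 ≡ 52 (mod 78).
Final value: 52^11 ≡ 52 (mod 78).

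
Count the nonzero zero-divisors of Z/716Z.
Z/716Z has 359 nonzero zero-divisors

In Z/716Z each nonzero element is either a unit (gcd with 716 is 1) or a zero-divisor (gcd > 1). The number of units is φ(716): factorise 716 = 2^2 · 179, so φ(716) = (2^2 − 2^1) · (179 − 1) = 2 · 178 = 356. The nonzero elements number 716 − 1 = 715. Hence the nonzero zero-divisors number 715 − 356 = 359.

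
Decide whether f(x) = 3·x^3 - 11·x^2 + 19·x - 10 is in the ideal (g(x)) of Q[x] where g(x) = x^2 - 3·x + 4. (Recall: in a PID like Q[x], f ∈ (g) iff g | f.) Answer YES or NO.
NO

In Q[x] the ideal (g) consists of all multiples of g, so f ∈ (g) iff g | f, i.e. iff the remainder of f on division by g is 0. Divide f by g (g is monic, so eliminate the leading term of the running remainder at each step):
  leading term 3·x^3: subtract (3·x)·g(x) = 3·x^3 - 9·x^2 + 12·x, leaving -2·x^2 + 7·x - 10
  leading term -2·x^2: subtract (-2)·g(x) = -2·x^2 + 6·x - 8, leaving x - 2
The remainder r(x) = x - 2 ≠ 0 (and deg r < deg g), so g ∤ f, i.e. f ∉ (g).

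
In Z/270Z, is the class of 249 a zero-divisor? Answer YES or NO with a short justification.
YES

gcd(249, 270) = 3 > 1, so 249 is not a unit in Z/270Z. In Z/nZ every nonzero non-unit is a zero-divisor: explicitly, take b = 270/gcd = 90 ≠ 0 (mod 270); then 249·90 = 22410 = 83·270, i.e. 249·90 ≡ 0 (mod 270). So 249 is a zero-divisor.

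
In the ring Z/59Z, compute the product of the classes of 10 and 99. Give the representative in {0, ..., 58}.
46

Reduce the factors first: 99 ≡ 40 (mod 59), so 10 · 99 ≡ 10 · 40 (mod 59). 10 · 40 = 400. Dividing by 59: 400 = 6·59 + 46. So (10 · 99) mod 59 = 46.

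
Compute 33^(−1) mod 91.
33^(−1) ≡ 80 (mod 91)

Apply the extended Euclidean algorithm to (91, 33), tracking rows (r, s, t) with s·91 + t·33 = r. Each division r_prev = q·r_cur + r_new produces the new row as (previous row) − q·(current row):
  row A: (91, 1, 0)   [1·91 + 0·33 = 91]
  row B: (33, 0, 1)   [0·91 + 1·33 = 33]
  91 = 2·33 + 25   → row C = row A − 2·row B = (25, 1, −2)   [check: 1·91 − 2·33 = 25]
  33 = 1·25 + 8   → row D = row B − 1·row C = (8, −1, 3)   [check: −1·91 + 3·33 = 8]
  25 = 3·8 + 1   → row E = row C − 3·row D = (1, 4, −11)   [check: 4·91 − 11·33 = 1]
  8 = 8·1 + 0   → remainder 0, stop. gcd = 1 (last nonzero row E).
The gcd is 1, so 33 is invertible mod 91. The last nonzero row gives 4·91 − 11·33 = 1, so t = −11. So 33^(−1) ≡ −11 ≡ 80 (mod 91). Verify: 33 · 80 = 2640 ≡ 1 (mod 91). ✓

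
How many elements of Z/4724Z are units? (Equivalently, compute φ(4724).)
An element a ∈ Z/4724Z is a unit iff gcd(a, 4724) = 1, so the number of units is φ(4724). φ is multiplicative, with φ(p^e) = p^e − p^(e−1). Factorise 4724 = 2^2 · 1181. Then
  φ(4724) = (2^2 − 2^1) · (1181 − 1) = 2 · 1180 = 2360.

Final answer: Z/4724Z has φ(4724) = 2360 units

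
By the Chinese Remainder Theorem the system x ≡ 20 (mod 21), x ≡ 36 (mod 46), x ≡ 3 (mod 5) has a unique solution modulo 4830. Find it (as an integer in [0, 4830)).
x ≡ 818 (mod 4830); the representative in [0, 4830) is 818

The moduli 21, 46, 5 are pairwise coprime, so by the CRT there is a unique solution mod 21·46·5 = 4830.
Solve by successive substitution. Start with x ≡ 20 (mod 21).
  Combine with x ≡ 36 (mod 46): write x = 20 + 21·t and require 20 + 21·t ≡ 36 (mod 46), i.e. 21·t ≡ 36 − 20 ≡ 16 (mod 46). Since 21^(−1) ≡ 11 (mod 46), t ≡ 11·16 ≡ 38 (mod 46). So x ≡ 20 + 21·38 = 818 (mod 966).
  Combine with x ≡ 3 (mod 5): write x = 818 + 966·t and require 818 + 966·t ≡ 3 (mod 5), i.e. 966·t ≡ 3 − 818 ≡ 0 (mod 5). Since 966^(−1) ≡ 1 (mod 5) (966 ≡ 1 (mod 5)), t ≡ 1·0 ≡ 0 (mod 5). So x ≡ 818 + 966·0 = 818 (mod 4830).
Unique solution in [0, 4830): x = 818.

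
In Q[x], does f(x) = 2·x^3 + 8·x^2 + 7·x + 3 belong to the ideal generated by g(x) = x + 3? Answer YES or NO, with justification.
YES

In Q[x] the ideal (g) consists of all multiples of g, so f ∈ (g) iff g | f, i.e. iff the remainder of f on division by g is 0. Divide f by g (g is monic, so eliminate the leading term of the running remainder at each step):
  leading term 2·x^3: subtract (2·x^2)·g(x) = 2·x^3 + 6·x^2, leaving 2·x^2 + 7·x + 3
  leading term 2·x^2: subtract (2·x)·g(x) = 2·x^2 + 6·x, leaving x + 3
  leading term x: subtract (1)·g(x) = x + 3, leaving 0
The remainder is 0, so f(x) = g(x) · h(x) with h(x) = 2·x^2 + 2·x + 1. Hence g | f, i.e. f ∈ (g).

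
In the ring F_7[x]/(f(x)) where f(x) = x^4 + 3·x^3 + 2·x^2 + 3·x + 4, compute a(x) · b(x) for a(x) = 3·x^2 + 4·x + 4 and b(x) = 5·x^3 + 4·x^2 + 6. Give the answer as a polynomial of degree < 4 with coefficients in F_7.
a · b ≡ 3·x^3 + x^2 + 3·x + 6 (mod f(x))

Multiply as integer polynomials: a · b = 15·x^5 + 32·x^4 + 36·x^3 + 34·x^2 + 24·x + 24. Reducing coefficients mod 7: a · b ≡ x^5 + 4·x^4 + x^3 + 6·x^2 + 3·x + 3. Now divide by f(x) = x^4 + 3·x^3 + 2·x^2 + 3·x + 4 in F_7[x], eliminating the leading term at each step:
  leading term x^5: subtract (x)·f(x) = x^5 + 3·x^4 + 2·x^3 + 3·x^2 + 4·x, leaving x^4 + 6·x^3 + 3·x^2 + 6·x + 3 (coefficients mod 7)
  leading term x^4: subtract (1)·f(x) = x^4 + 3·x^3 + 2·x^2 + 3·x + 4, leaving 3·x^3 + x^2 + 3·x + 6 (coefficients mod 7)
The degree is now < 4, so this is the remainder. Hence a · b ≡ 3·x^3 + x^2 + 3·x + 6 in F_7[x]/(f).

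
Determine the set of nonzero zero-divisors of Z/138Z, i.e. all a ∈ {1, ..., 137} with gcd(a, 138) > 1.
nonzero zero-divisors of Z/138Z = {2, 3, 4, 6, 8, 9, 10, 12, 14, 15, 16, 18, 20, 21, 22, 23, 24, 26, 27, 28, 30, 32, 33, 34, 36, 38, 39, 40, 42, 44, 45, 46, 48, 50, 51, 52, 54, 56, 57, 58, 60, 62, 63, 64, 66, 68, 69, 70, 72, 74, 75, 76, 78, 80, 81, 82, 84, 86, 87, 88, 90, 92, 93, 94, 96, 98, 99, 100, 102, 104, 105, 106, 108, 110, 111, 112, 114, 115, 116, 117, 118, 120, 122, 123, 124, 126, 128, 129, 130, 132, 134, 135, 136}

An element a ∈ Z/138Z (with a ≠ 0) is a zero-divisor iff gcd(a, 138) > 1 (because a is a unit precisely when gcd(a, n) = 1, and in Z/nZ every nonzero, non-unit element is a zero-divisor). Scan a = 1, ..., 137 and keep those with gcd(a, 138) > 1:
  gcd(2, 138) = 2, gcd(3, 138) = 3, gcd(4, 138) = 2, gcd(6, 138) = 6, gcd(8, 138) = 2, gcd(9, 138) = 3, gcd(10, 138) = 2, gcd(12, 138) = 6, gcd(14, 138) = 2, gcd(15, 138) = 3, gcd(16, 138) = 2, gcd(18, 138) = 6, gcd(20, 138) = 2, gcd(21, 138) = 3, gcd(22, 138) = 2, gcd(23, 138) = 23, gcd(24, 138) = 6, gcd(26, 138) = 2, gcd(27, 138) = 3, gcd(28, 138) = 2, gcd(30, 138) = 6, gcd(32, 138) = 2, gcd(33, 138) = 3, gcd(34, 138) = 2, gcd(36, 138) = 6, gcd(38, 138) = 2, gcd(39, 138) = 3, gcd(40, 138) = 2, gcd(42, 138) = 6, gcd(44, 138) = 2, gcd(45, 138) = 3, gcd(46, 138) = 46, gcd(48, 138) = 6, gcd(50, 138) = 2, gcd(51, 138) = 3, gcd(52, 138) = 2, gcd(54, 138) = 6, gcd(56, 138) = 2, gcd(57, 138) = 3, gcd(58, 138) = 2, gcd(60, 138) = 6, gcd(62, 138) = 2, gcd(63, 138) = 3, gcd(64, 138) = 2, gcd(66, 138) = 6, gcd(68, 138) = 2, gcd(69, 138) = 69, gcd(70, 138) = 2, gcd(72, 138) = 6, gcd(74, 138) = 2, gcd(75, 138) = 3, gcd(76, 138) = 2, gcd(78, 138) = 6, gcd(80, 138) = 2, gcd(81, 138) = 3, gcd(82, 138) = 2, gcd(84, 138) = 6, gcd(86, 138) = 2, gcd(87, 138) = 3, gcd(88, 138) = 2, gcd(90, 138) = 6, gcd(92, 138) = 46, gcd(93, 138) = 3, gcd(94, 138) = 2, gcd(96, 138) = 6, gcd(98, 138) = 2, gcd(99, 138) = 3, gcd(100, 138) = 2, gcd(102, 138) = 6, gcd(104, 138) = 2, gcd(105, 138) = 3, gcd(106, 138) = 2, gcd(108, 138) = 6, gcd(110, 138) = 2, gcd(111, 138) = 3, gcd(112, 138) = 2, gcd(114, 138) = 6, gcd(115, 138) = 23, gcd(116, 138) = 2, gcd(117, 138) = 3, gcd(118, 138) = 2, gcd(120, 138) = 6, gcd(122, 138) = 2, gcd(123, 138) = 3, gcd(124, 138) = 2, gcd(126, 138) = 6, gcd(128, 138) = 2, gcd(129, 138) = 3, gcd(130, 138) = 2, gcd(132, 138) = 6, gcd(134, 138) = 2, gcd(135, 138) = 3, gcd(136, 138) = 2.
All other a ∈ {1, ..., 137} have gcd(a, 138) = 1 and are units. So the nonzero zero-divisors are exactly the 93 values of a appearing in this scan.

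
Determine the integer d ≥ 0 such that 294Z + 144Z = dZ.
In the PID Z, (a, b) is generated by gcd(a, b). Compute gcd(294, 144) with the extended Euclidean algorithm, tracking rows (r, s, t) with s·294 + t·144 = r:
  row A: (294, 1, 0)   [1·294 + 0·144 = 294]
  row B: (144, 0, 1)   [0·294 + 1·144 = 144]
  294 = 2·144 + 6   → row C = row A − 2·row B = (6, 1, −2)   [check: 1·294 − 2·144 = 6]
  144 = 24·6 + 0   → remainder 0, stop. gcd = 6 (last nonzero row C).
So gcd(294, 144) = 6, with Bézout identity 1·294 − 2·144 = 6. Containment (⊇): the Bézout identity exhibits 6 as an element of (294, 144), giving (6) ⊆ (294, 144). Containment (⊆): since 6 | 294 and 6 | 144 (294 = 6·49, 144 = 6·24), every Z-linear combination of 294 and 144 is divisible by 6, so (294, 144) ⊆ (6). Therefore (294, 144) = (6), d = 6.

Final answer: (294, 144) = (6); d = 6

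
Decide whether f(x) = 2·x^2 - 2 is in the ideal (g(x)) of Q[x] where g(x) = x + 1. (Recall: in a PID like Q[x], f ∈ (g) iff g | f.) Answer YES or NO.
YES

In Q[x] the ideal (g) consists of all multiples of g, so f ∈ (g) iff g | f, i.e. iff the remainder of f on division by g is 0. Divide f by g (g is monic, so eliminate the leading term of the running remainder at each step):
  leading term 2·x^2: subtract (2·x)·g(x) = 2·x^2 + 2·x, leaving -2·x - 2
  leading term -2·x: subtract (-2)·g(x) = -2·x - 2, leaving 0
The remainder is 0, so f(x) = g(x) · h(x) with h(x) = 2·x - 2. Hence g | f, i.e. f ∈ (g).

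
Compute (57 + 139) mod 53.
37

Reduce the summands first: 57 ≡ 4, 139 ≡ 33 (mod 53), so 57 + 139 ≡ 4 + 33 (mod 53). 4 + 33 = 37; 37 = 0·53 + 37, so (57 + 139) mod 53 = 37.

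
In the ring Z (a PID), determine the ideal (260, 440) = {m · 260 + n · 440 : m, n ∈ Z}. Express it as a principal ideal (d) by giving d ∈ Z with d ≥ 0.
(260, 440) = (20); d = 20

In the PID Z, (a, b) is generated by gcd(a, b). Compute gcd(440, 260) with the extended Euclidean algorithm, tracking rows (r, s, t) with s·440 + t·260 = r:
  row A: (440, 1, 0)   [1·440 + 0·260 = 440]
  row B: (260, 0, 1)   [0·440 + 1·260 = 260]
  440 = 1·260 + 180   → row C = row A − 1·row B = (180, 1, −1)   [check: 1·440 − 1·260 = 180]
  260 = 1·180 + 80   → row D = row B − 1·row C = (80, −1, 2)   [check: −1·440 + 2·260 = 80]
  180 = 2·80 + 20   → row E = row C − 2·row D = (20, 3, −5)   [check: 3·440 − 5·260 = 20]
  80 = 4·20 + 0   → remainder 0, stop. gcd = 20 (last nonzero row E).
So gcd(260, 440) = 20, with Bézout identity 3·440 − 5·260 = 20. Containment (⊇): the Bézout identity exhibits 20 as an element of (260, 440), giving (20) ⊆ (260, 440). Containment (⊆): since 20 | 260 and 20 | 440 (260 = 20·13, 440 = 20·22), every Z-linear combination of 260 and 440 is divisible by 20, so (260, 440) ⊆ (20). Therefore (260, 440) = (20), d = 20.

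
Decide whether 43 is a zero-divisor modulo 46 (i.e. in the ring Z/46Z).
gcd(43, 46) = 1, so 43 is a unit in Z/46Z (it has a multiplicative inverse). A unit cannot be a zero-divisor: if 43·b ≡ 0 then multiplying both sides by 43^(−1) gives b ≡ 0. So 43 is not a zero-divisor.

Final answer: NO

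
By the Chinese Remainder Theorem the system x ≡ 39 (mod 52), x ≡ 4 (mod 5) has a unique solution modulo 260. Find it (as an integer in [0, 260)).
x ≡ 39 (mod 260); the representative in [0, 260) is 39

The moduli 52, 5 are pairwise coprime, so by the CRT there is a unique solution mod 52·5 = 260.
Solve by successive substitution. Start with x ≡ 39 (mod 52).
  Combine with x ≡ 4 (mod 5): write x = 39 + 52·t and require 39 + 52·t ≡ 4 (mod 5), i.e. 52·t ≡ 4 − 39 ≡ 0 (mod 5). Since 52^(−1) ≡ 3 (mod 5) (52 ≡ 2 (mod 5)), t ≡ 3·0 ≡ 0 (mod 5). So x ≡ 39 + 52·0 = 39 (mod 260).
Unique solution in [0, 260): x = 39.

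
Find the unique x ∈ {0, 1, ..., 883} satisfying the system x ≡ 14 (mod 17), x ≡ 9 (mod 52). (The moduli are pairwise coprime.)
x ≡ 269 (mod 884); the representative in [0, 884) is 269

The moduli 17, 52 are pairwise coprime, so by the CRT there is a unique solution mod 17·52 = 884.
Solve by successive substitution. Start with x ≡ 14 (mod 17).
  Combine with x ≡ 9 (mod 52): write x = 14 + 17·t and require 14 + 17·t ≡ 9 (mod 52), i.e. 17·t ≡ 9 − 14 ≡ 47 (mod 52). Since 17^(−1) ≡ 49 (mod 52), t ≡ 49·47 ≡ 15 (mod 52). So x ≡ 14 + 17·15 = 269 (mod 884).
Unique solution in [0, 884): x = 269.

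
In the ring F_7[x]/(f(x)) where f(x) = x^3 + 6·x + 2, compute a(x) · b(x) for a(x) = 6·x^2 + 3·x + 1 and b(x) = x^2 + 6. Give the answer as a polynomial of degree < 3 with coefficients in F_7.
Multiply as integer polynomials: a · b = 6·x^4 + 3·x^3 + 37·x^2 + 18·x + 6. Reducing coefficients mod 7: a · b ≡ 6·x^4 + 3·x^3 + 2·x^2 + 4·x + 6. Now divide by f(x) = x^3 + 6·x + 2 in F_7[x], eliminating the leading term at each step:
  leading term 6·x^4: subtract (6·x)·f(x) = 6·x^4 + x^2 + 5·x, leaving 3·x^3 + x^2 + 6·x + 6 (coefficients mod 7)
  leading term 3·x^3: subtract (3)·f(x) = 3·x^3 + 4·x + 6, leaving x^2 + 2·x (coefficients mod 7)
The degree is now < 3, so this is the remainder. Hence a · b ≡ x^2 + 2·x in F_7[x]/(f).

Final answer: a · b ≡ x^2 + 2·x (mod f(x))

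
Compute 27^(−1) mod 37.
Apply the extended Euclidean algorithm to (37, 27), tracking rows (r, s, t) with s·37 + t·27 = r. Each division r_prev = q·r_cur + r_new produces the new row as (previous row) − q·(current row):
  row A: (37, 1, 0)   [1·37 + 0·27 = 37]
  row B: (27, 0, 1)   [0·37 + 1·27 = 27]
  37 = 1·27 + 10   → row C = row A − 1·row B = (10, 1, −1)   [check: 1·37 − 1·27 = 10]
  27 = 2·10 + 7   → row D = row B − 2·row C = (7, −2, 3)   [check: −2·37 + 3·27 = 7]
  10 = 1·7 + 3   → row E = row C − 1·row D = (3, 3, −4)   [check: 3·37 − 4·27 = 3]
  7 = 2·3 + 1   → row F = row D − 2·row E = (1, −8, 11)   [check: −8·37 + 11·27 = 1]
  3 = 3·1 + 0   → remainder 0, stop. gcd = 1 (last nonzero row F).
The gcd is 1, so 27 is invertible mod 37. The last nonzero row gives −8·37 + 11·27 = 1, so t = 11. So 27^(−1) ≡ 11 (mod 37). Verify: 27 · 11 = 297 ≡ 1 (mod 37). ✓

Final answer: 27^(−1) ≡ 11 (mod 37)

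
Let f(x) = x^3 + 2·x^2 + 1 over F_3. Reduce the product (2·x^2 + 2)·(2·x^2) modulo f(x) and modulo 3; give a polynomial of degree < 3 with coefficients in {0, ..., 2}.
a · b ≡ 2·x^2 + 2·x + 2 (mod f(x))

Multiply as integer polynomials: a · b = 4·x^4 + 4·x^2. Reducing coefficients mod 3: a · b ≡ x^4 + x^2. Now divide by f(x) = x^3 + 2·x^2 + 1 in F_3[x], eliminating the leading term at each step:
  leading term x^4: subtract (x)·f(x) = x^4 + 2·x^3 + x, leaving x^3 + x^2 + 2·x (coefficients mod 3)
  leading term x^3: subtract (1)·f(x) = x^3 + 2·x^2 + 1, leaving 2·x^2 + 2·x + 2 (coefficients mod 3)
The degree is now < 3, so this is the remainder. Hence a · b ≡ 2·x^2 + 2·x + 2 in F_3[x]/(f).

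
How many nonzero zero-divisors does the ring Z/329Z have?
In Z/329Z each nonzero element is either a unit (gcd with 329 is 1) or a zero-divisor (gcd > 1). The number of units is φ(329): factorise 329 = 7 · 47, so φ(329) = (7 − 1) · (47 − 1) = 6 · 46 = 276. The nonzero elements number 329 − 1 = 328. Hence the nonzero zero-divisors number 328 − 276 = 52.

Final answer: Z/329Z has 52 nonzero zero-divisors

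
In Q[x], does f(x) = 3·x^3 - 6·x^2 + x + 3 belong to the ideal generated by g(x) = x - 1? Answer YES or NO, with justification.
NO

In Q[x] the ideal (g) consists of all multiples of g, so f ∈ (g) iff g | f, i.e. iff the remainder of f on division by g is 0. Divide f by g (g is monic, so eliminate the leading term of the running remainder at each step):
  leading term 3·x^3: subtract (3·x^2)·g(x) = 3·x^3 - 3·x^2, leaving -3·x^2 + x + 3
  leading term -3·x^2: subtract (-3·x)·g(x) = -3·x^2 + 3·x, leaving 3 - 2·x
  leading term -2·x: subtract (-2)·g(x) = 2 - 2·x, leaving 1
The remainder r(x) = 1 ≠ 0 (and deg r < deg g), so g ∤ f, i.e. f ∉ (g).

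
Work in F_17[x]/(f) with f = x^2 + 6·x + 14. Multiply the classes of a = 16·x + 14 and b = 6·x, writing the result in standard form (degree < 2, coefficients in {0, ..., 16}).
a · b ≡ x + 16 (mod f(x))

Multiply as integer polynomials: a · b = 96·x^2 + 84·x. Reducing coefficients mod 17: a · b ≡ 11·x^2 + 16·x. Now divide by f(x) = x^2 + 6·x + 14 in F_17[x], eliminating the leading term at each step:
  leading term 11·x^2: subtract (11)·f(x) = 11·x^2 + 15·x + 1, leaving x + 16 (coefficients mod 17)
The degree is now < 2, so this is the remainder. Hence a · b ≡ x + 16 in F_17[x]/(f).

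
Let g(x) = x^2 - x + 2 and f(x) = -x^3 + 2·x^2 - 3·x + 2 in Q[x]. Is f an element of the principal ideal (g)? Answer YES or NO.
YES

In Q[x] the ideal (g) consists of all multiples of g, so f ∈ (g) iff g | f, i.e. iff the remainder of f on division by g is 0. Divide f by g (g is monic, so eliminate the leading term of the running remainder at each step):
  leading term -x^3: subtract (-x)·g(x) = -x^3 + x^2 - 2·x, leaving x^2 - x + 2
  leading term x^2: subtract (1)·g(x) = x^2 - x + 2, leaving 0
The remainder is 0, so f(x) = g(x) · h(x) with h(x) = 1 - x. Hence g | f, i.e. f ∈ (g).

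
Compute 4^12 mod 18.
Use repeated squaring. Binary(12) = 1100. Walk through the bits of the exponent 12 left-to-right: at each bit after the leading one, square the running value, then multiply by 4 if the bit is 1 (always reducing mod 18):
  bit 1 = 1 (leading): start with 4.
  bit 2 = 1: square 4^2 = 16; bit is 1, so multiply 16·4 = 64 ≡ 10 (mod 18).
  bit 3 = 0: square 10^2 = 100 ≡ 10 (mod 18).
  bit 4 = 0: square 10^2 = 100 ≡ 10 (mod 18).
Final value: 4^12 ≡ 10 (mod 18).

Final answer: 10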